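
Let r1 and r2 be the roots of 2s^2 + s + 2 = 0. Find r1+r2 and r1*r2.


For as^2+bs+c=0: sum = -b/a, product = c/a.
a=2, b=1, c=2
Sum = -(1)/2 = -1/2
Product = (2)/2 = 1


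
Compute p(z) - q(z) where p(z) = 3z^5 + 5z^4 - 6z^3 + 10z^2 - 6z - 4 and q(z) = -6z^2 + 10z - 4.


Distribute the minus sign:
  (3z^5 + 5z^4 - 6z^3 + 10z^2 - 6z - 4)
- (-6z^2 + 10z - 4)
Negate second polynomial: 6z^2 - 10z + 4
Add: 3z^5 + 5z^4 - 6z^3 + 16z^2 - 16z


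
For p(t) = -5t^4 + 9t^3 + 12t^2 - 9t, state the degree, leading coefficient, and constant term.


Highest power of t is 4, with coefficient -5. Constant term is 0.
Degree = 4, leading coefficient = -5, constant term = 0


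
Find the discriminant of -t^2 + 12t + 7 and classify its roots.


D = b^2 - 4ac = (12)^2 - 4(-1)(7) = 144 + 28 = 172
Since D > 0: two distinct irrational roots


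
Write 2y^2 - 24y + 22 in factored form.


Roots satisfy r1 + r2 = -b/a = 12 and r1*r2 = c/a = 11.
So r1 = 1, r2 = 11.
2y^2 - 24y + 22 = 2(y - r1)(y - r2) = 2(y - 1)(y - 11)


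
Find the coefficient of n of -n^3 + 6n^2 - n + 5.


Read off the coefficient of n: -1


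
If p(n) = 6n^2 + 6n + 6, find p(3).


Using direct substitution:
  6 * (3)^2 = 54
  6 * (3)^1 = 18
  constant: 6
Sum = 54 + 18 + 6 = 78


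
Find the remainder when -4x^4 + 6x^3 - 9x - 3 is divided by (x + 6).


By the Remainder Theorem, the remainder equals p(-6):
  -4*(-6)^4 = -5184
  6*(-6)^3 = -1296
  0*(-6)^2 = 0
  -9*(-6)^1 = 54
  constant: -3
Sum: -5184 - 1296 + 0 + 54 - 3 = -6429


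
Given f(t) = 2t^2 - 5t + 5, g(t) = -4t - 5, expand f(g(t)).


Substitute g(t) into f:
f(g(t)) = 2*(-4t - 5)^2 + (-5)*(-4t - 5) + 5
(-4t - 5)^2 = 16t^2 + 40t + 25
Expand and combine: 32t^2 + 100t + 80


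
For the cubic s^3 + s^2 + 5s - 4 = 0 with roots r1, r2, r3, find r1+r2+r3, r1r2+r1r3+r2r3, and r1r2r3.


Monic cubic s^3+bs^2+cs+d=0: sum=-b, pairwise sum=c, product=-d.
b=1, c=5, d=-4
r1+r2+r3 = -1
r1r2+r1r3+r2r3 = 5
r1r2r3 = 4


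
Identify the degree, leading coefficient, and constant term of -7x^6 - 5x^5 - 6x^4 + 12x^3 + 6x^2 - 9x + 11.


Highest power of x is 6, with coefficient -7. Constant term is 11.
Degree = 6, leading coefficient = -7, constant term = 11


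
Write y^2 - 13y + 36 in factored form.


Roots satisfy r1 + r2 = -b/a = 13 and r1*r2 = c/a = 36.
So r1 = 9, r2 = 4.
y^2 - 13y + 36 = (y - r1)(y - r2) = (y - 9)(y - 4)


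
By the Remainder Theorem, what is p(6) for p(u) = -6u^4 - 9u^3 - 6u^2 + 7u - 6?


By the Remainder Theorem, the remainder equals p(6):
  -6*(6)^4 = -7776
  -9*(6)^3 = -1944
  -6*(6)^2 = -216
  7*(6)^1 = 42
  constant: -6
Sum: -7776 - 1944 - 216 + 42 - 6 = -9900


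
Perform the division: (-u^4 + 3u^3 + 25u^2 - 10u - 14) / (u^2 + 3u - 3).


(-u^4 + 3u^3 + 25u^2 - 10u - 14) / (u^2 + 3u - 3)
Step 1: -u^2 * (u^2 + 3u - 3) = -u^4 - 3u^3 + 3u^2; subtract.
Step 2: 6u * (u^2 + 3u - 3) = 6u^3 + 18u^2 - 18u; subtract.
Step 3: 4 * (u^2 + 3u - 3) = 4u^2 + 12u - 12; subtract.
Quotient: -u^2 + 6u + 4, Remainder: -4u - 2


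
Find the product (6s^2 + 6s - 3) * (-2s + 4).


Distribute each term of the first polynomial:
  (6s^2)(-2s + 4) = -12s^3 + 24s^2
  (6s)(-2s + 4) = -12s^2 + 24s
  (-3)(-2s + 4) = 6s - 12
Sum: -12s^3 + 12s^2 + 30s - 12


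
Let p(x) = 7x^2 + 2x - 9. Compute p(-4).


Using direct substitution:
  7 * (-4)^2 = 112
  2 * (-4)^1 = -8
  constant: -9
Sum = 112 - 8 - 9 = 95


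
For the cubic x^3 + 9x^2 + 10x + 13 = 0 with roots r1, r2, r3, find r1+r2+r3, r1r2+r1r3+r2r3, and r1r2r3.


Monic cubic x^3+bx^2+cx+d=0: sum=-b, pairwise sum=c, product=-d.
b=9, c=10, d=13
r1+r2+r3 = -9
r1r2+r1r3+r2r3 = 10
r1r2r3 = -13


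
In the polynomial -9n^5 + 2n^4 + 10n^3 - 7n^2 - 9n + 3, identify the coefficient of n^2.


Read off the coefficient of n^2: -7


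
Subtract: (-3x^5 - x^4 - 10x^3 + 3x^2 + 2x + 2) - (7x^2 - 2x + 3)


Distribute the minus sign:
  (-3x^5 - x^4 - 10x^3 + 3x^2 + 2x + 2)
- (7x^2 - 2x + 3)
Negate second polynomial: -7x^2 + 2x - 3
Add: -3x^5 - x^4 - 10x^3 - 4x^2 + 4x - 1


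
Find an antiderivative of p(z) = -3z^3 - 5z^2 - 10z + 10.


Reverse power rule on each term:
  ∫ -3z^3 dz = -(3/4)z^4
  ∫ -5z^2 dz = -(5/3)z^3
  ∫ -10z dz = -5z^2
  ∫ 10 dz = 10z
F(z) = -(3/4)z^4 - (5/3)z^3 - 5z^2 + 10z + C


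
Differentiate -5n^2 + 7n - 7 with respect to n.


Apply the power rule term by term:
  d/dn(-5n^2) = -10n
  d/dn(7n) = 7
  d/dn(-7) = 0
p'(n) = -10n + 7


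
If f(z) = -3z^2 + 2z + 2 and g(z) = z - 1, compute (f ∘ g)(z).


Substitute g(z) into f:
f(g(z)) = -3*(z - 1)^2 + 2*(z - 1) + 2
(z - 1)^2 = z^2 - 2z + 1
Expand and combine: -3z^2 + 8z - 3


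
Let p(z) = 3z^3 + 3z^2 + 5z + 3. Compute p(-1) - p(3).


p(-1) = -2
p(3) = 126
p(-1) - p(3) = -2 - 126 = -128


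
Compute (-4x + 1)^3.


Expand (-4x + 1)^3 by repeated multiplication:
  (-4x + 1)^2 = 16x^2 - 8x + 1
= -64x^3 + 48x^2 - 12x + 1


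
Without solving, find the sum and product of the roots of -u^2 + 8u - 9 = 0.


For au^2+bu+c=0: sum = -b/a, product = c/a.
a=-1, b=8, c=-9
Sum = -(8)/-1 = 8
Product = (-9)/-1 = 9


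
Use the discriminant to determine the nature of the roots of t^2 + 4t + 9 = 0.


D = b^2 - 4ac = (4)^2 - 4(1)(9) = 16 - 36 = -20
Since D < 0: two complex conjugate roots (no real roots)


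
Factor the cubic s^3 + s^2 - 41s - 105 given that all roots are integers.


Try integer roots (divisors of -105). s=-5: p(-5)=0.
Divide out (s + 5): quotient is s^2 - 4s - 21.
Factor the quadratic: (s - 7)(s + 3)
Result: (s + 5)(s - 7)(s + 3)


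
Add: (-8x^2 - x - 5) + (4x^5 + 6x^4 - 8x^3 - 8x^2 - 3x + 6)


Align terms by degree and add:
  -8x^2 - x - 5
+ 4x^5 + 6x^4 - 8x^3 - 8x^2 - 3x + 6
= 4x^5 + 6x^4 - 8x^3 - 16x^2 - 4x + 1


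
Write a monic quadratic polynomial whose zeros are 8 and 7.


p(y) = (y - 8)(y - 7)
Expand: y^2 - 15y + 56


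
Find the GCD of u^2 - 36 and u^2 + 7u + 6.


Factor each:
  u^2 - 36 = (u + 6)(u - 6)
  u^2 + 7u + 6 = (u + 6)(u + 1)
Common monic factor: u + 6


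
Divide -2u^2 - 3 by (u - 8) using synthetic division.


Synthetic division with c = 8. Coefficients: -2, 0, -3
Bring down -2.
  -2 * 8 = -16; -16 + 0 = -16
  -16 * 8 = -128; -128 - 3 = -131
Quotient: -2u - 16, Remainder: -131


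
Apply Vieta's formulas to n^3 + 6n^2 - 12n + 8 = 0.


Monic cubic n^3+bn^2+cn+d=0: sum=-b, pairwise sum=c, product=-d.
b=6, c=-12, d=8
r1+r2+r3 = -6
r1r2+r1r3+r2r3 = -12
r1r2r3 = -8


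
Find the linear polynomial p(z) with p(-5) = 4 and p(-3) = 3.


p(z) = mz + b. Using p(-5)=4, p(-3)=3:
m = (4 - 3)/(-5 + 3) = 1/-2 = -1/2
b = 4 - m*(-5) = 4 - 5/2 = 3/2
p(z) = -(1/2)z + (3/2)


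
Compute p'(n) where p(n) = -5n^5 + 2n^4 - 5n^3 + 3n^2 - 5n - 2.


Apply the power rule term by term:
  d/dn(-5n^5) = -25n^4
  d/dn(2n^4) = 8n^3
  d/dn(-5n^3) = -15n^2
  d/dn(3n^2) = 6n
  d/dn(-5n) = -5
  d/dn(-2) = 0
p'(n) = -25n^4 + 8n^3 - 15n^2 + 6n - 5


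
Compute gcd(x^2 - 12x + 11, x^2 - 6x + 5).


Factor each:
  x^2 - 12x + 11 = (x - 1)(x - 11)
  x^2 - 6x + 5 = (x - 1)(x - 5)
Common monic factor: x - 1


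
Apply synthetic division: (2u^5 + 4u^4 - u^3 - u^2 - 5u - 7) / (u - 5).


Synthetic division with c = 5. Coefficients: 2, 4, -1, -1, -5, -7
Bring down 2.
  2 * 5 = 10; 10 + 4 = 14
  14 * 5 = 70; 70 - 1 = 69
  69 * 5 = 345; 345 - 1 = 344
  344 * 5 = 1720; 1720 - 5 = 1715
  1715 * 5 = 8575; 8575 - 7 = 8568
Quotient: 2u^4 + 14u^3 + 69u^2 + 344u + 1715, Remainder: 8568


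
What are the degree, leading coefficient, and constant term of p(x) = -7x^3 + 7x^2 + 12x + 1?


Highest power of x is 3, with coefficient -7. Constant term is 1.
Degree = 3, leading coefficient = -7, constant term = 1


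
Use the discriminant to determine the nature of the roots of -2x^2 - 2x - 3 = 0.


D = b^2 - 4ac = (-2)^2 - 4(-2)(-3) = 4 - 24 = -20
Since D < 0: two complex conjugate roots (no real roots)


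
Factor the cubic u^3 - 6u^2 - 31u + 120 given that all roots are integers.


Try integer roots (divisors of 120). u=8: p(8)=0.
Divide out (u - 8): quotient is u^2 + 2u - 15.
Factor the quadratic: (u - 3)(u + 5)
Result: (u - 8)(u - 3)(u + 5)


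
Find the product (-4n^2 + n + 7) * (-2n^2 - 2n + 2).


Distribute each term of the first polynomial:
  (-4n^2)(-2n^2 - 2n + 2) = 8n^4 + 8n^3 - 8n^2
  (n)(-2n^2 - 2n + 2) = -2n^3 - 2n^2 + 2n
  (7)(-2n^2 - 2n + 2) = -14n^2 - 14n + 14
Sum: 8n^4 + 6n^3 - 24n^2 - 12n + 14


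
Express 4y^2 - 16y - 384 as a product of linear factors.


Roots satisfy r1 + r2 = -b/a = 4 and r1*r2 = c/a = -96.
So r1 = 12, r2 = -8.
4y^2 - 16y - 384 = 4(y - r1)(y - r2) = 4(y - 12)(y + 8)


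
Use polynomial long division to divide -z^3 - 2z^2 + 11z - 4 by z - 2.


(-z^3 - 2z^2 + 11z - 4) / (z - 2)
Step 1: -z^2 * (z - 2) = -z^3 + 2z^2; subtract.
Step 2: -4z * (z - 2) = -4z^2 + 8z; subtract.
Step 3: 3 * (z - 2) = 3z - 6; subtract.
Quotient: -z^2 - 4z + 3, Remainder: 2


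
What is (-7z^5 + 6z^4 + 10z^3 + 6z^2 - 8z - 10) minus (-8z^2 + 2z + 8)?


Distribute the minus sign:
  (-7z^5 + 6z^4 + 10z^3 + 6z^2 - 8z - 10)
- (-8z^2 + 2z + 8)
Negate second polynomial: 8z^2 - 2z - 8
Add: -7z^5 + 6z^4 + 10z^3 + 14z^2 - 10z - 18


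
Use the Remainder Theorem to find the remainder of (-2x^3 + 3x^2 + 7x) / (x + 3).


By the Remainder Theorem, the remainder equals p(-3):
  -2*(-3)^3 = 54
  3*(-3)^2 = 27
  7*(-3)^1 = -21
  constant: 0
Sum: 54 + 27 - 21 + 0 = 60


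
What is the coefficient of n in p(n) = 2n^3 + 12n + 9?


Read off the coefficient of n: 12


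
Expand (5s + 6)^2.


Expand (5s + 6)^2 by repeated multiplication:
= 25s^2 + 60s + 36


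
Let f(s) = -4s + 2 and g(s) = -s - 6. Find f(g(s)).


Substitute g(s) into f:
f(g(s)) = -4*(-s - 6) + 2
Expand and combine: 4s + 26


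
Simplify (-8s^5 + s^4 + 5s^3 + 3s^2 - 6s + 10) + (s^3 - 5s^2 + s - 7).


Align terms by degree and add:
  -8s^5 + s^4 + 5s^3 + 3s^2 - 6s + 10
+ s^3 - 5s^2 + s - 7
= -8s^5 + s^4 + 6s^3 - 2s^2 - 5s + 3


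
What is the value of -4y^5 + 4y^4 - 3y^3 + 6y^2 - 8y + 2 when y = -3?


Using direct substitution:
  -4 * (-3)^5 = 972
  4 * (-3)^4 = 324
  -3 * (-3)^3 = 81
  6 * (-3)^2 = 54
  -8 * (-3)^1 = 24
  constant: 2
Sum = 972 + 324 + 81 + 54 + 24 + 2 = 1457


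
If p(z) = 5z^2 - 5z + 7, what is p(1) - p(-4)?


p(1) = 7
p(-4) = 107
p(1) - p(-4) = 7 - 107 = -100


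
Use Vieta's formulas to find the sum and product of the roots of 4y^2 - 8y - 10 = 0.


For ay^2+by+c=0: sum = -b/a, product = c/a.
a=4, b=-8, c=-10
Sum = -(-8)/4 = 2
Product = (-10)/4 = -5/2


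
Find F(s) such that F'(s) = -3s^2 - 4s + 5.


Reverse power rule on each term:
  ∫ -3s^2 ds = -s^3
  ∫ -4s ds = -2s^2
  ∫ 5 ds = 5s
F(s) = -s^3 - 2s^2 + 5s + C


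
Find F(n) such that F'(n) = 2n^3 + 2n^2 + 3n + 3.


Reverse power rule on each term:
  ∫ 2n^3 dn = (1/2)n^4
  ∫ 2n^2 dn = (2/3)n^3
  ∫ 3n dn = (3/2)n^2
  ∫ 3 dn = 3n
F(n) = (1/2)n^4 + (2/3)n^3 + (3/2)n^2 + 3n + C


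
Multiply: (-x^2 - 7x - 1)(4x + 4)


Distribute each term of the first polynomial:
  (-x^2)(4x + 4) = -4x^3 - 4x^2
  (-7x)(4x + 4) = -28x^2 - 28x
  (-1)(4x + 4) = -4x - 4
Sum: -4x^3 - 32x^2 - 32x - 4


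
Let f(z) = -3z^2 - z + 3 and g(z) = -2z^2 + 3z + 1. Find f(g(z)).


Substitute g(z) into f:
f(g(z)) = -3*(-2z^2 + 3z + 1)^2 + (-1)*(-2z^2 + 3z + 1) + 3
(-2z^2 + 3z + 1)^2 = 4z^4 - 12z^3 + 5z^2 + 6z + 1
Expand and combine: -12z^4 + 36z^3 - 13z^2 - 21z - 1


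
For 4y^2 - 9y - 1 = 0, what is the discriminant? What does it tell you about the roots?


D = b^2 - 4ac = (-9)^2 - 4(4)(-1) = 81 + 16 = 97
Since D > 0: two distinct irrational roots


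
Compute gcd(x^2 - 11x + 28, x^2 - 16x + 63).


Factor each:
  x^2 - 11x + 28 = (x - 7)(x - 4)
  x^2 - 16x + 63 = (x - 7)(x - 9)
Common monic factor: x - 7


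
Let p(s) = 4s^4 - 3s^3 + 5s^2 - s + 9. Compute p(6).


Using direct substitution:
  4 * (6)^4 = 5184
  -3 * (6)^3 = -648
  5 * (6)^2 = 180
  -1 * (6)^1 = -6
  constant: 9
Sum = 5184 - 648 + 180 - 6 + 9 = 4719


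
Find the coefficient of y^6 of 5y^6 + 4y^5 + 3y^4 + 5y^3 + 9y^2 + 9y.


Read off the coefficient of y^6: 5


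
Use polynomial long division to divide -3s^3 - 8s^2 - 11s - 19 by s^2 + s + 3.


(-3s^3 - 8s^2 - 11s - 19) / (s^2 + s + 3)
Step 1: -3s * (s^2 + s + 3) = -3s^3 - 3s^2 - 9s; subtract.
Step 2: -5 * (s^2 + s + 3) = -5s^2 - 5s - 15; subtract.
Quotient: -3s - 5, Remainder: 3s - 4


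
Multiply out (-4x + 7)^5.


Expand (-4x + 7)^5 by repeated multiplication:
  (-4x + 7)^2 = 16x^2 - 56x + 49
  (-4x + 7)^3 = -64x^3 + 336x^2 - 588x + 343
  (-4x + 7)^4 = 256x^4 - 1792x^3 + 4704x^2 - 5488x + 2401
= -1024x^5 + 8960x^4 - 31360x^3 + 54880x^2 - 48020x + 16807


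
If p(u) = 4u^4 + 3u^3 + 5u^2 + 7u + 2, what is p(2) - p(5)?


p(2) = 124
p(5) = 3037
p(2) - p(5) = 124 - 3037 = -2913


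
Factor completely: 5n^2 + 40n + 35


Roots satisfy r1 + r2 = -b/a = -8 and r1*r2 = c/a = 7.
So r1 = -7, r2 = -1.
5n^2 + 40n + 35 = 5(n - r1)(n - r2) = 5(n + 7)(n + 1)


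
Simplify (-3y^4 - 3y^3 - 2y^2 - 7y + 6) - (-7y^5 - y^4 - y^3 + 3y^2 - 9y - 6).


Distribute the minus sign:
  (-3y^4 - 3y^3 - 2y^2 - 7y + 6)
- (-7y^5 - y^4 - y^3 + 3y^2 - 9y - 6)
Negate second polynomial: 7y^5 + y^4 + y^3 - 3y^2 + 9y + 6
Add: 7y^5 - 2y^4 - 2y^3 - 5y^2 + 2y + 12


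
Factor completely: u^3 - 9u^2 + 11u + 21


Try integer roots (divisors of 21). u=7: p(7)=0.
Divide out (u - 7): quotient is u^2 - 2u - 3.
Factor the quadratic: (u - 3)(u + 1)
Result: (u - 7)(u - 3)(u + 1)


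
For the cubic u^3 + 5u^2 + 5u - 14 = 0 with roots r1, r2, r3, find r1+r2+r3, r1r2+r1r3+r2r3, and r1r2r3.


Monic cubic u^3+bu^2+cu+d=0: sum=-b, pairwise sum=c, product=-d.
b=5, c=5, d=-14
r1+r2+r3 = -5
r1r2+r1r3+r2r3 = 5
r1r2r3 = 14


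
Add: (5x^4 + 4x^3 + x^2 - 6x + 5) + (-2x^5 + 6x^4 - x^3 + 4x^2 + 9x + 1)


Align terms by degree and add:
  5x^4 + 4x^3 + x^2 - 6x + 5
  -2x^5 + 6x^4 - x^3 + 4x^2 + 9x + 1
= -2x^5 + 11x^4 + 3x^3 + 5x^2 + 3x + 6


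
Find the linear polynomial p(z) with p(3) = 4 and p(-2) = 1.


p(z) = mz + b. Using p(3)=4, p(-2)=1:
m = (4 - 1)/(3 + 2) = 3/5 = 3/5
b = 4 - m*(3) = 4 - 9/5 = 11/5
p(z) = (3/5)z + (11/5)


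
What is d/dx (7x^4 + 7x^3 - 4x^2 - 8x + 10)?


Apply the power rule term by term:
  d/dx(7x^4) = 28x^3
  d/dx(7x^3) = 21x^2
  d/dx(-4x^2) = -8x
  d/dx(-8x) = -8
  d/dx(10) = 0
p'(x) = 28x^3 + 21x^2 - 8x - 8


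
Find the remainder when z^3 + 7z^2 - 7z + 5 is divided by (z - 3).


By the Remainder Theorem, the remainder equals p(3):
  1*(3)^3 = 27
  7*(3)^2 = 63
  -7*(3)^1 = -21
  constant: 5
Sum: 27 + 63 - 21 + 5 = 74


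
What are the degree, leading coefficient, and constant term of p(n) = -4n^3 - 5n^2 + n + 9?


Highest power of n is 3, with coefficient -4. Constant term is 9.
Degree = 3, leading coefficient = -4, constant term = 9


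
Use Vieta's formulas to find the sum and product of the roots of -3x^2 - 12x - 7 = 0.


For ax^2+bx+c=0: sum = -b/a, product = c/a.
a=-3, b=-12, c=-7
Sum = -(-12)/-3 = -4
Product = (-7)/-3 = 7/3


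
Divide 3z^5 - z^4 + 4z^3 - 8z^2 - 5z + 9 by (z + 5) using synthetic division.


Synthetic division with c = -5. Coefficients: 3, -1, 4, -8, -5, 9
Bring down 3.
  3 * -5 = -15; -15 - 1 = -16
  -16 * -5 = 80; 80 + 4 = 84
  84 * -5 = -420; -420 - 8 = -428
  -428 * -5 = 2140; 2140 - 5 = 2135
  2135 * -5 = -10675; -10675 + 9 = -10666
Quotient: 3z^4 - 16z^3 + 84z^2 - 428z + 2135, Remainder: -10666


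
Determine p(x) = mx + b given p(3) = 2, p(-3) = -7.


p(x) = mx + b. Using p(3)=2, p(-3)=-7:
m = (2 + 7)/(3 + 3) = 9/6 = 3/2
b = 2 - m*(3) = 2 - 9/2 = -5/2
p(x) = (3/2)x - (5/2)


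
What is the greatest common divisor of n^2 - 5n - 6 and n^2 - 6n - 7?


Factor each:
  n^2 - 5n - 6 = (n + 1)(n - 6)
  n^2 - 6n - 7 = (n + 1)(n - 7)
Common monic factor: n + 1


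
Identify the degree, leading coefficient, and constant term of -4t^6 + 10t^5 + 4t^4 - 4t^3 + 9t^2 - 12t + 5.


Highest power of t is 6, with coefficient -4. Constant term is 5.
Degree = 6, leading coefficient = -4, constant term = 5


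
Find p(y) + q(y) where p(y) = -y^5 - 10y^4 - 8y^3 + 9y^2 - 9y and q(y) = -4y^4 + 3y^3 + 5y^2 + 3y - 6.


Align terms by degree and add:
  -y^5 - 10y^4 - 8y^3 + 9y^2 - 9y
  -4y^4 + 3y^3 + 5y^2 + 3y - 6
= -y^5 - 14y^4 - 5y^3 + 14y^2 - 6y - 6


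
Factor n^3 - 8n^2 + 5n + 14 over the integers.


Try integer roots (divisors of 14). n=-1: p(-1)=0.
Divide out (n + 1): quotient is n^2 - 9n + 14.
Factor the quadratic: (n - 2)(n - 7)
Result: (n + 1)(n - 2)(n - 7)


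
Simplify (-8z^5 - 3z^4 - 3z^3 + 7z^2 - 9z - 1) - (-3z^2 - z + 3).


Distribute the minus sign:
  (-8z^5 - 3z^4 - 3z^3 + 7z^2 - 9z - 1)
- (-3z^2 - z + 3)
Negate second polynomial: 3z^2 + z - 3
Add: -8z^5 - 3z^4 - 3z^3 + 10z^2 - 8z - 4


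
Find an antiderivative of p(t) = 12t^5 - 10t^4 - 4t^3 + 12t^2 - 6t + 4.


Reverse power rule on each term:
  ∫ 12t^5 dt = 2t^6
  ∫ -10t^4 dt = -2t^5
  ∫ -4t^3 dt = -t^4
  ∫ 12t^2 dt = 4t^3
  ∫ -6t dt = -3t^2
  ∫ 4 dt = 4t
F(t) = 2t^6 - 2t^5 - t^4 + 4t^3 - 3t^2 + 4t + C


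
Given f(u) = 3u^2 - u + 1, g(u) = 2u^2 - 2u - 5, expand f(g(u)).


Substitute g(u) into f:
f(g(u)) = 3*(2u^2 - 2u - 5)^2 + (-1)*(2u^2 - 2u - 5) + 1
(2u^2 - 2u - 5)^2 = 4u^4 - 8u^3 - 16u^2 + 20u + 25
Expand and combine: 12u^4 - 24u^3 - 50u^2 + 62u + 81


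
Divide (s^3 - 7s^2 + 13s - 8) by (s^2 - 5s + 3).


(s^3 - 7s^2 + 13s - 8) / (s^2 - 5s + 3)
Step 1: s * (s^2 - 5s + 3) = s^3 - 5s^2 + 3s; subtract.
Step 2: -2 * (s^2 - 5s + 3) = -2s^2 + 10s - 6; subtract.
Quotient: s - 2, Remainder: -2


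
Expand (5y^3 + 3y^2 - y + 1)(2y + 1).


Distribute each term of the first polynomial:
  (5y^3)(2y + 1) = 10y^4 + 5y^3
  (3y^2)(2y + 1) = 6y^3 + 3y^2
  (-y)(2y + 1) = -2y^2 - y
  (1)(2y + 1) = 2y + 1
Sum: 10y^4 + 11y^3 + y^2 + y + 1


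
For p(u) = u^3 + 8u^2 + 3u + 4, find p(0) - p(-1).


p(0) = 4
p(-1) = 8
p(0) - p(-1) = 4 - 8 = -4


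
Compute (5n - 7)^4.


Expand (5n - 7)^4 by repeated multiplication:
  (5n - 7)^2 = 25n^2 - 70n + 49
  (5n - 7)^3 = 125n^3 - 525n^2 + 735n - 343
= 625n^4 - 3500n^3 + 7350n^2 - 6860n + 2401


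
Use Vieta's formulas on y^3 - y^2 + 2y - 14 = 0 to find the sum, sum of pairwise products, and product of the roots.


Monic cubic y^3+by^2+cy+d=0: sum=-b, pairwise sum=c, product=-d.
b=-1, c=2, d=-14
r1+r2+r3 = 1
r1r2+r1r3+r2r3 = 2
r1r2r3 = 14


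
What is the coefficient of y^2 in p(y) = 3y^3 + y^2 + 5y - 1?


Read off the coefficient of y^2: 1


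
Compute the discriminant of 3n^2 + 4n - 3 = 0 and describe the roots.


D = b^2 - 4ac = (4)^2 - 4(3)(-3) = 16 + 36 = 52
Since D > 0: two distinct irrational roots


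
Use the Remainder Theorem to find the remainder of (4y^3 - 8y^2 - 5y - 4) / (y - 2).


By the Remainder Theorem, the remainder equals p(2):
  4*(2)^3 = 32
  -8*(2)^2 = -32
  -5*(2)^1 = -10
  constant: -4
Sum: 32 - 32 - 10 - 4 = -14


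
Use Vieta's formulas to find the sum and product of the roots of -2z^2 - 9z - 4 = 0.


For az^2+bz+c=0: sum = -b/a, product = c/a.
a=-2, b=-9, c=-4
Sum = -(-9)/-2 = -9/2
Product = (-4)/-2 = 2


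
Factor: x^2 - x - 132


Roots satisfy r1 + r2 = -b/a = 1 and r1*r2 = c/a = -132.
So r1 = 12, r2 = -11.
x^2 - x - 132 = (x - r1)(x - r2) = (x - 12)(x + 11)


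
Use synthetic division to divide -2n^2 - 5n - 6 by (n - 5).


Synthetic division with c = 5. Coefficients: -2, -5, -6
Bring down -2.
  -2 * 5 = -10; -10 - 5 = -15
  -15 * 5 = -75; -75 - 6 = -81
Quotient: -2n - 15, Remainder: -81


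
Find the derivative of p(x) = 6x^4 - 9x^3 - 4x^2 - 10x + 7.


Apply the power rule term by term:
  d/dx(6x^4) = 24x^3
  d/dx(-9x^3) = -27x^2
  d/dx(-4x^2) = -8x
  d/dx(-10x) = -10
  d/dx(7) = 0
p'(x) = 24x^3 - 27x^2 - 8x - 10


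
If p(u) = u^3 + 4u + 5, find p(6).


Using direct substitution:
  1 * (6)^3 = 216
  0 * (6)^2 = 0
  4 * (6)^1 = 24
  constant: 5
Sum = 216 + 0 + 24 + 5 = 245


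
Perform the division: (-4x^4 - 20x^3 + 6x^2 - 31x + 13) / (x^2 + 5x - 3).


(-4x^4 - 20x^3 + 6x^2 - 31x + 13) / (x^2 + 5x - 3)
Step 1: -4x^2 * (x^2 + 5x - 3) = -4x^4 - 20x^3 + 12x^2; subtract.
Step 2: 0 * (x^2 + 5x - 3) = 0; subtract.
Step 3: -6 * (x^2 + 5x - 3) = -6x^2 - 30x + 18; subtract.
Quotient: -4x^2 - 6, Remainder: -x - 5


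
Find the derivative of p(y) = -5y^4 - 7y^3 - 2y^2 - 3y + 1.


Apply the power rule term by term:
  d/dy(-5y^4) = -20y^3
  d/dy(-7y^3) = -21y^2
  d/dy(-2y^2) = -4y
  d/dy(-3y) = -3
  d/dy(1) = 0
p'(y) = -20y^3 - 21y^2 - 4y - 3


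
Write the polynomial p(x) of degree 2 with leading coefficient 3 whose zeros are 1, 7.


p(x) = 3(x - 1)(x - 7)
Expand: 3x^2 - 24x + 21


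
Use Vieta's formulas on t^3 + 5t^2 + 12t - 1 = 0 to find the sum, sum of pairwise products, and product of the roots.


Monic cubic t^3+bt^2+ct+d=0: sum=-b, pairwise sum=c, product=-d.
b=5, c=12, d=-1
r1+r2+r3 = -5
r1r2+r1r3+r2r3 = 12
r1r2r3 = 1


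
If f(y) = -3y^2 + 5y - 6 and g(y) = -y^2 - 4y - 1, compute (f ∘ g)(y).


Substitute g(y) into f:
f(g(y)) = -3*(-y^2 - 4y - 1)^2 + 5*(-y^2 - 4y - 1) + (-6)
(-y^2 - 4y - 1)^2 = y^4 + 8y^3 + 18y^2 + 8y + 1
Expand and combine: -3y^4 - 24y^3 - 59y^2 - 44y - 14


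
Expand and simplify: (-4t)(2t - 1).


Distribute each term of the first polynomial:
  (-4t)(2t - 1) = -8t^2 + 4t
Sum: -8t^2 + 4t


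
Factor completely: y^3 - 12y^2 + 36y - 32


Try integer roots (divisors of -32). y=8: p(8)=0.
Divide out (y - 8): quotient is y^2 - 4y + 4.
Factor the quadratic: (y - 2)(y - 2)
Result: (y - 8)(y - 2)(y - 2)


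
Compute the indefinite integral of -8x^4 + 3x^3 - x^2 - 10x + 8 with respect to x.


Reverse power rule on each term:
  ∫ -8x^4 dx = -(8/5)x^5
  ∫ 3x^3 dx = (3/4)x^4
  ∫ -x^2 dx = -(1/3)x^3
  ∫ -10x dx = -5x^2
  ∫ 8 dx = 8x
F(x) = -(8/5)x^5 + (3/4)x^4 - (1/3)x^3 - 5x^2 + 8x + C


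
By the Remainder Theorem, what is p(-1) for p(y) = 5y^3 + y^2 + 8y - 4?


By the Remainder Theorem, the remainder equals p(-1):
  5*(-1)^3 = -5
  1*(-1)^2 = 1
  8*(-1)^1 = -8
  constant: -4
Sum: -5 + 1 - 8 - 4 = -16


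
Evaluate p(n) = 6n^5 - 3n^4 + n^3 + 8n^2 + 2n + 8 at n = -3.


Using direct substitution:
  6 * (-3)^5 = -1458
  -3 * (-3)^4 = -243
  1 * (-3)^3 = -27
  8 * (-3)^2 = 72
  2 * (-3)^1 = -6
  constant: 8
Sum = -1458 - 243 - 27 + 72 - 6 + 8 = -1654


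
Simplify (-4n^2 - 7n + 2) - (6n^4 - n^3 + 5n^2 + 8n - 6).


Distribute the minus sign:
  (-4n^2 - 7n + 2)
- (6n^4 - n^3 + 5n^2 + 8n - 6)
Negate second polynomial: -6n^4 + n^3 - 5n^2 - 8n + 6
Add: -6n^4 + n^3 - 9n^2 - 15n + 8


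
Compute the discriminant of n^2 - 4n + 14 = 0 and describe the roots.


D = b^2 - 4ac = (-4)^2 - 4(1)(14) = 16 - 56 = -40
Since D < 0: two complex conjugate roots (no real roots)


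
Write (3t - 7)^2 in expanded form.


Expand (3t - 7)^2 by repeated multiplication:
= 9t^2 - 42t + 49


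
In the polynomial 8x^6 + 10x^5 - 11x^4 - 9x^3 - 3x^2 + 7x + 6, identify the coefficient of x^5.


Read off the coefficient of x^5: 10


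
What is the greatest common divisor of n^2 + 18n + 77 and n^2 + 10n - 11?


Factor each:
  n^2 + 18n + 77 = (n + 11)(n + 7)
  n^2 + 10n - 11 = (n + 11)(n - 1)
Common monic factor: n + 11


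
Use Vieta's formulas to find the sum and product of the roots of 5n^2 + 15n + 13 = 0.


For an^2+bn+c=0: sum = -b/a, product = c/a.
a=5, b=15, c=13
Sum = -(15)/5 = -3
Product = (13)/5 = 13/5


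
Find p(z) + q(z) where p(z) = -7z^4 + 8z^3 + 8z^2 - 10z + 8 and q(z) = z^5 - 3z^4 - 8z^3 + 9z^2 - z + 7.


Align terms by degree and add:
  -7z^4 + 8z^3 + 8z^2 - 10z + 8
+ z^5 - 3z^4 - 8z^3 + 9z^2 - z + 7
= z^5 - 10z^4 + 17z^2 - 11z + 15


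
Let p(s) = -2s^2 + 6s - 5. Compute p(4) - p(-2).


p(4) = -13
p(-2) = -25
p(4) - p(-2) = -13 + 25 = 12


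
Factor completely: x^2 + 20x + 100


Roots satisfy r1 + r2 = -b/a = -20 and r1*r2 = c/a = 100.
So r1 = -10, r2 = -10.
x^2 + 20x + 100 = (x - r1)(x - r2) = (x + 10)(x + 10)


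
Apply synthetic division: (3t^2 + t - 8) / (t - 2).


Synthetic division with c = 2. Coefficients: 3, 1, -8
Bring down 3.
  3 * 2 = 6; 6 + 1 = 7
  7 * 2 = 14; 14 - 8 = 6
Quotient: 3t + 7, Remainder: 6


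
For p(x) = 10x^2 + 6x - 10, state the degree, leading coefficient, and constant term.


Highest power of x is 2, with coefficient 10. Constant term is -10.
Degree = 2, leading coefficient = 10, constant term = -10


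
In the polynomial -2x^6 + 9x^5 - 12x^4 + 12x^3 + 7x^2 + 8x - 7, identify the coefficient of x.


Read off the coefficient of x: 8


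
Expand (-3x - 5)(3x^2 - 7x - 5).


Distribute each term of the first polynomial:
  (-3x)(3x^2 - 7x - 5) = -9x^3 + 21x^2 + 15x
  (-5)(3x^2 - 7x - 5) = -15x^2 + 35x + 25
Sum: -9x^3 + 6x^2 + 50x + 25


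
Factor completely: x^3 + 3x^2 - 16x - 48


Try integer roots (divisors of -48). x=-4: p(-4)=0.
Divide out (x + 4): quotient is x^2 - x - 12.
Factor the quadratic: (x + 3)(x - 4)
Result: (x + 4)(x + 3)(x - 4)


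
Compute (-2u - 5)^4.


Expand (-2u - 5)^4 by repeated multiplication:
  (-2u - 5)^2 = 4u^2 + 20u + 25
  (-2u - 5)^3 = -8u^3 - 60u^2 - 150u - 125
= 16u^4 + 160u^3 + 600u^2 + 1000u + 625


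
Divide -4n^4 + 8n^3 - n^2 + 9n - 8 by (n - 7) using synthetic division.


Synthetic division with c = 7. Coefficients: -4, 8, -1, 9, -8
Bring down -4.
  -4 * 7 = -28; -28 + 8 = -20
  -20 * 7 = -140; -140 - 1 = -141
  -141 * 7 = -987; -987 + 9 = -978
  -978 * 7 = -6846; -6846 - 8 = -6854
Quotient: -4n^3 - 20n^2 - 141n - 978, Remainder: -6854


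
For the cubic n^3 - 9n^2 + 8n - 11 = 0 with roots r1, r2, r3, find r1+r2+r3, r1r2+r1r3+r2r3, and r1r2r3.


Monic cubic n^3+bn^2+cn+d=0: sum=-b, pairwise sum=c, product=-d.
b=-9, c=8, d=-11
r1+r2+r3 = 9
r1r2+r1r3+r2r3 = 8
r1r2r3 = 11


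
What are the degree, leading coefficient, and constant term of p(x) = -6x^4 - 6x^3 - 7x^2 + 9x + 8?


Highest power of x is 4, with coefficient -6. Constant term is 8.
Degree = 4, leading coefficient = -6, constant term = 8


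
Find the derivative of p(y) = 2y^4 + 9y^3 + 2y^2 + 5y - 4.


Apply the power rule term by term:
  d/dy(2y^4) = 8y^3
  d/dy(9y^3) = 27y^2
  d/dy(2y^2) = 4y
  d/dy(5y) = 5
  d/dy(-4) = 0
p'(y) = 8y^3 + 27y^2 + 4y + 5


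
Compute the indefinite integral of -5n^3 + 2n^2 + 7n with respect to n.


Reverse power rule on each term:
  ∫ -5n^3 dn = -(5/4)n^4
  ∫ 2n^2 dn = (2/3)n^3
  ∫ 7n dn = (7/2)n^2
F(n) = -(5/4)n^4 + (2/3)n^3 + (7/2)n^2 + C


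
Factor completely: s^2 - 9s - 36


Roots satisfy r1 + r2 = -b/a = 9 and r1*r2 = c/a = -36.
So r1 = 12, r2 = -3.
s^2 - 9s - 36 = (s - r1)(s - r2) = (s - 12)(s + 3)


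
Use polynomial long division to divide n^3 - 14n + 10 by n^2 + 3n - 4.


(n^3 - 14n + 10) / (n^2 + 3n - 4)
Step 1: n * (n^2 + 3n - 4) = n^3 + 3n^2 - 4n; subtract.
Step 2: -3 * (n^2 + 3n - 4) = -3n^2 - 9n + 12; subtract.
Quotient: n - 3, Remainder: -n - 2


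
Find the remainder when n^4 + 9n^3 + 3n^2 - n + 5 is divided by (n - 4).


By the Remainder Theorem, the remainder equals p(4):
  1*(4)^4 = 256
  9*(4)^3 = 576
  3*(4)^2 = 48
  -1*(4)^1 = -4
  constant: 5
Sum: 256 + 576 + 48 - 4 + 5 = 881


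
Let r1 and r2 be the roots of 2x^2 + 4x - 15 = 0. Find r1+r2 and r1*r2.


For ax^2+bx+c=0: sum = -b/a, product = c/a.
a=2, b=4, c=-15
Sum = -(4)/2 = -2
Product = (-15)/2 = -15/2


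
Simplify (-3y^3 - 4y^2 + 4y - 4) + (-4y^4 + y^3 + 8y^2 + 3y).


Align terms by degree and add:
  -3y^3 - 4y^2 + 4y - 4
  -4y^4 + y^3 + 8y^2 + 3y
= -4y^4 - 2y^3 + 4y^2 + 7y - 4


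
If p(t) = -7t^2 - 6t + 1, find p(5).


Using direct substitution:
  -7 * (5)^2 = -175
  -6 * (5)^1 = -30
  constant: 1
Sum = -175 - 30 + 1 = -204


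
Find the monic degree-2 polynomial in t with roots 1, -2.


p(t) = (t - 1)(t + 2)
Expand: t^2 + t - 2


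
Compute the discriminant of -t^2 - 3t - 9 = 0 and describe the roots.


D = b^2 - 4ac = (-3)^2 - 4(-1)(-9) = 9 - 36 = -27
Since D < 0: two complex conjugate roots (no real roots)


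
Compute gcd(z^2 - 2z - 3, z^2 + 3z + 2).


Factor each:
  z^2 - 2z - 3 = (z + 1)(z - 3)
  z^2 + 3z + 2 = (z + 1)(z + 2)
Common monic factor: z + 1


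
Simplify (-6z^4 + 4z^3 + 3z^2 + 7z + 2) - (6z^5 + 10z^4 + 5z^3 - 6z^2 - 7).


Distribute the minus sign:
  (-6z^4 + 4z^3 + 3z^2 + 7z + 2)
- (6z^5 + 10z^4 + 5z^3 - 6z^2 - 7)
Negate second polynomial: -6z^5 - 10z^4 - 5z^3 + 6z^2 + 7
Add: -6z^5 - 16z^4 - z^3 + 9z^2 + 7z + 9


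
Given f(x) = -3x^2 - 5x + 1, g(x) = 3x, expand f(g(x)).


Substitute g(x) into f:
f(g(x)) = -3*(3x)^2 + (-5)*(3x) + 1
(3x)^2 = 9x^2
Expand and combine: -27x^2 - 15x + 1


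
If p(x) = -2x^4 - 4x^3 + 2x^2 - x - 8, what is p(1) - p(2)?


p(1) = -13
p(2) = -66
p(1) - p(2) = -13 + 66 = 53


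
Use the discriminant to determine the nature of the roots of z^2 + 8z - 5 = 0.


D = b^2 - 4ac = (8)^2 - 4(1)(-5) = 64 + 20 = 84
Since D > 0: two distinct irrational roots


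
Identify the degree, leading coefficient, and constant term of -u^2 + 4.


Highest power of u is 2, with coefficient -1. Constant term is 4.
Degree = 2, leading coefficient = -1, constant term = 4


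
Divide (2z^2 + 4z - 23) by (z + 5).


(2z^2 + 4z - 23) / (z + 5)
Step 1: 2z * (z + 5) = 2z^2 + 10z; subtract.
Step 2: -6 * (z + 5) = -6z - 30; subtract.
Quotient: 2z - 6, Remainder: 7


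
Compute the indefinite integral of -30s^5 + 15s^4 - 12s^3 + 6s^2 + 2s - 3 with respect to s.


Reverse power rule on each term:
  ∫ -30s^5 ds = -5s^6
  ∫ 15s^4 ds = 3s^5
  ∫ -12s^3 ds = -3s^4
  ∫ 6s^2 ds = 2s^3
  ∫ 2s ds = s^2
  ∫ -3 ds = -3s
F(s) = -5s^6 + 3s^5 - 3s^4 + 2s^3 + s^2 - 3s + C


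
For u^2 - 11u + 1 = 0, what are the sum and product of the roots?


For au^2+bu+c=0: sum = -b/a, product = c/a.
a=1, b=-11, c=1
Sum = -(-11)/1 = 11
Product = (1)/1 = 1


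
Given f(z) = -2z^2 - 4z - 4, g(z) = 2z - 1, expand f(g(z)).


Substitute g(z) into f:
f(g(z)) = -2*(2z - 1)^2 + (-4)*(2z - 1) + (-4)
(2z - 1)^2 = 4z^2 - 4z + 1
Expand and combine: -8z^2 - 2


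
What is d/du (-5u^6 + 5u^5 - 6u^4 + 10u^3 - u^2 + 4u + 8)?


Apply the power rule term by term:
  d/du(-5u^6) = -30u^5
  d/du(5u^5) = 25u^4
  d/du(-6u^4) = -24u^3
  d/du(10u^3) = 30u^2
  d/du(-u^2) = -2u
  d/du(4u) = 4
  d/du(8) = 0
p'(u) = -30u^5 + 25u^4 - 24u^3 + 30u^2 - 2u + 4


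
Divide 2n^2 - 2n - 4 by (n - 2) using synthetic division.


Synthetic division with c = 2. Coefficients: 2, -2, -4
Bring down 2.
  2 * 2 = 4; 4 - 2 = 2
  2 * 2 = 4; 4 - 4 = 0
Quotient: 2n + 2, Remainder: 0


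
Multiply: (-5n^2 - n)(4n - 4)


Distribute each term of the first polynomial:
  (-5n^2)(4n - 4) = -20n^3 + 20n^2
  (-n)(4n - 4) = -4n^2 + 4n
Sum: -20n^3 + 16n^2 + 4n


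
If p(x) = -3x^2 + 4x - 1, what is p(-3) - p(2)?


p(-3) = -40
p(2) = -5
p(-3) - p(2) = -40 + 5 = -35


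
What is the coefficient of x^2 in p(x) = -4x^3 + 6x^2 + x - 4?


Read off the coefficient of x^2: 6


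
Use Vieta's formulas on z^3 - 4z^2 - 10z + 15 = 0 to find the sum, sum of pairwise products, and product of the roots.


Monic cubic z^3+bz^2+cz+d=0: sum=-b, pairwise sum=c, product=-d.
b=-4, c=-10, d=15
r1+r2+r3 = 4
r1r2+r1r3+r2r3 = -10
r1r2r3 = -15


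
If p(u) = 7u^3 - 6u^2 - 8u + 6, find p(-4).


Using direct substitution:
  7 * (-4)^3 = -448
  -6 * (-4)^2 = -96
  -8 * (-4)^1 = 32
  constant: 6
Sum = -448 - 96 + 32 + 6 = -506


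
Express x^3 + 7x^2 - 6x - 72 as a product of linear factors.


Try integer roots (divisors of -72). x=-4: p(-4)=0.
Divide out (x + 4): quotient is x^2 + 3x - 18.
Factor the quadratic: (x - 3)(x + 6)
Result: (x + 4)(x - 3)(x + 6)


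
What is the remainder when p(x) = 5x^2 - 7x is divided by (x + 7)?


By the Remainder Theorem, the remainder equals p(-7):
  5*(-7)^2 = 245
  -7*(-7)^1 = 49
  constant: 0
Sum: 245 + 49 + 0 = 294


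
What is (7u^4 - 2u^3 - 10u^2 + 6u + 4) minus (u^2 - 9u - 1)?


Distribute the minus sign:
  (7u^4 - 2u^3 - 10u^2 + 6u + 4)
- (u^2 - 9u - 1)
Negate second polynomial: -u^2 + 9u + 1
Add: 7u^4 - 2u^3 - 11u^2 + 15u + 5


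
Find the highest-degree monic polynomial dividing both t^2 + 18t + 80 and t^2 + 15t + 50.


Factor each:
  t^2 + 18t + 80 = (t + 10)(t + 8)
  t^2 + 15t + 50 = (t + 10)(t + 5)
Common monic factor: t + 10


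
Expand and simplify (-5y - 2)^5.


Expand (-5y - 2)^5 by repeated multiplication:
  (-5y - 2)^2 = 25y^2 + 20y + 4
  (-5y - 2)^3 = -125y^3 - 150y^2 - 60y - 8
  (-5y - 2)^4 = 625y^4 + 1000y^3 + 600y^2 + 160y + 16
= -3125y^5 - 6250y^4 - 5000y^3 - 2000y^2 - 400y - 32


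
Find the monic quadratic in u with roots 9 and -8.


p(u) = (u - 9)(u + 8)
Expand: u^2 - u - 72


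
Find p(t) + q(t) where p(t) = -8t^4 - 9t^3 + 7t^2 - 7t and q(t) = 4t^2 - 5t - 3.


Align terms by degree and add:
  -8t^4 - 9t^3 + 7t^2 - 7t
+ 4t^2 - 5t - 3
= -8t^4 - 9t^3 + 11t^2 - 12t - 3


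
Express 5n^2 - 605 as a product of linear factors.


Roots satisfy r1 + r2 = -b/a = 0 and r1*r2 = c/a = -121.
So r1 = 11, r2 = -11.
5n^2 - 605 = 5(n - r1)(n - r2) = 5(n - 11)(n + 11)


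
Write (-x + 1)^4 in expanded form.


Expand (-x + 1)^4 by repeated multiplication:
  (-x + 1)^2 = x^2 - 2x + 1
  (-x + 1)^3 = -x^3 + 3x^2 - 3x + 1
= x^4 - 4x^3 + 6x^2 - 4x + 1


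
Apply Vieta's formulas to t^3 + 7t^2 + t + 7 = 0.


Monic cubic t^3+bt^2+ct+d=0: sum=-b, pairwise sum=c, product=-d.
b=7, c=1, d=7
r1+r2+r3 = -7
r1r2+r1r3+r2r3 = 1
r1r2r3 = -7


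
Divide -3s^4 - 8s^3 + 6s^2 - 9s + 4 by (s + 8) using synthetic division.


Synthetic division with c = -8. Coefficients: -3, -8, 6, -9, 4
Bring down -3.
  -3 * -8 = 24; 24 - 8 = 16
  16 * -8 = -128; -128 + 6 = -122
  -122 * -8 = 976; 976 - 9 = 967
  967 * -8 = -7736; -7736 + 4 = -7732
Quotient: -3s^3 + 16s^2 - 122s + 967, Remainder: -7732


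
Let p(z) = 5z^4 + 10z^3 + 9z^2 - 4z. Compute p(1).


Using direct substitution:
  5 * (1)^4 = 5
  10 * (1)^3 = 10
  9 * (1)^2 = 9
  -4 * (1)^1 = -4
  constant: 0
Sum = 5 + 10 + 9 - 4 + 0 = 20


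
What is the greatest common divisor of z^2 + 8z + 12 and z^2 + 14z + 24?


Factor each:
  z^2 + 8z + 12 = (z + 2)(z + 6)
  z^2 + 14z + 24 = (z + 2)(z + 12)
Common monic factor: z + 2


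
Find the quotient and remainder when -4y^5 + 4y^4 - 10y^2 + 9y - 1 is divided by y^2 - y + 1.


(-4y^5 + 4y^4 - 10y^2 + 9y - 1) / (y^2 - y + 1)
Step 1: -4y^3 * (y^2 - y + 1) = -4y^5 + 4y^4 - 4y^3; subtract.
Step 2: 0 * (y^2 - y + 1) = 0; subtract.
Step 3: 4y * (y^2 - y + 1) = 4y^3 - 4y^2 + 4y; subtract.
Step 4: -6 * (y^2 - y + 1) = -6y^2 + 6y - 6; subtract.
Quotient: -4y^3 + 4y - 6, Remainder: -y + 5


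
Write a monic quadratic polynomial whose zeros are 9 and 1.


p(t) = (t - 9)(t - 1)
Expand: t^2 - 10t + 9


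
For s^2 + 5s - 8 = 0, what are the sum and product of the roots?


For as^2+bs+c=0: sum = -b/a, product = c/a.
a=1, b=5, c=-8
Sum = -(5)/1 = -5
Product = (-8)/1 = -8


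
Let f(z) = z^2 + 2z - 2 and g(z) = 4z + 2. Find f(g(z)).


Substitute g(z) into f:
f(g(z)) = 1*(4z + 2)^2 + 2*(4z + 2) + (-2)
(4z + 2)^2 = 16z^2 + 16z + 4
Expand and combine: 16z^2 + 24z + 6


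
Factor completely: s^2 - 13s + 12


Roots satisfy r1 + r2 = -b/a = 13 and r1*r2 = c/a = 12.
So r1 = 1, r2 = 12.
s^2 - 13s + 12 = (s - r1)(s - r2) = (s - 1)(s - 12)


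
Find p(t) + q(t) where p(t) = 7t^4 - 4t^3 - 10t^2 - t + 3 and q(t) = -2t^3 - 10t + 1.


Align terms by degree and add:
  7t^4 - 4t^3 - 10t^2 - t + 3
  -2t^3 - 10t + 1
= 7t^4 - 6t^3 - 10t^2 - 11t + 4


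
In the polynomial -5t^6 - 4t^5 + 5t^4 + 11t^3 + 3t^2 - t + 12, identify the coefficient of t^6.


Read off the coefficient of t^6: -5


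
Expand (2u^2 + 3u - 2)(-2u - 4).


Distribute each term of the first polynomial:
  (2u^2)(-2u - 4) = -4u^3 - 8u^2
  (3u)(-2u - 4) = -6u^2 - 12u
  (-2)(-2u - 4) = 4u + 8
Sum: -4u^3 - 14u^2 - 8u + 8


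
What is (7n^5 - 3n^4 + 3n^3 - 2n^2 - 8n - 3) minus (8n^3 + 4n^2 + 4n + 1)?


Distribute the minus sign:
  (7n^5 - 3n^4 + 3n^3 - 2n^2 - 8n - 3)
- (8n^3 + 4n^2 + 4n + 1)
Negate second polynomial: -8n^3 - 4n^2 - 4n - 1
Add: 7n^5 - 3n^4 - 5n^3 - 6n^2 - 12n - 4


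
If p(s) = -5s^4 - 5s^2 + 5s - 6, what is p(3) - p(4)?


p(3) = -441
p(4) = -1346
p(3) - p(4) = -441 + 1346 = 905


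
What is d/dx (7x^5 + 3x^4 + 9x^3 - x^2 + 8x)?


Apply the power rule term by term:
  d/dx(7x^5) = 35x^4
  d/dx(3x^4) = 12x^3
  d/dx(9x^3) = 27x^2
  d/dx(-x^2) = -2x
  d/dx(8x) = 8
p'(x) = 35x^4 + 12x^3 + 27x^2 - 2x + 8


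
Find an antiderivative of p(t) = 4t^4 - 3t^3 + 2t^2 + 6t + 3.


Reverse power rule on each term:
  ∫ 4t^4 dt = (4/5)t^5
  ∫ -3t^3 dt = -(3/4)t^4
  ∫ 2t^2 dt = (2/3)t^3
  ∫ 6t dt = 3t^2
  ∫ 3 dt = 3t
F(t) = (4/5)t^5 - (3/4)t^4 + (2/3)t^3 + 3t^2 + 3t + C


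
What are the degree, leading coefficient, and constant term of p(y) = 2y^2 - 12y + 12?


Highest power of y is 2, with coefficient 2. Constant term is 12.
Degree = 2, leading coefficient = 2, constant term = 12


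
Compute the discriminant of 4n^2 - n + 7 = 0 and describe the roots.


D = b^2 - 4ac = (-1)^2 - 4(4)(7) = 1 - 112 = -111
Since D < 0: two complex conjugate roots (no real roots)


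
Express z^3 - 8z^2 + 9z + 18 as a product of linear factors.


Try integer roots (divisors of 18). z=6: p(6)=0.
Divide out (z - 6): quotient is z^2 - 2z - 3.
Factor the quadratic: (z - 3)(z + 1)
Result: (z - 6)(z - 3)(z + 1)


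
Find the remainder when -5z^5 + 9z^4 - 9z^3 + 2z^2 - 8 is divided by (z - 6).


By the Remainder Theorem, the remainder equals p(6):
  -5*(6)^5 = -38880
  9*(6)^4 = 11664
  -9*(6)^3 = -1944
  2*(6)^2 = 72
  0*(6)^1 = 0
  constant: -8
Sum: -38880 + 11664 - 1944 + 72 + 0 - 8 = -29096


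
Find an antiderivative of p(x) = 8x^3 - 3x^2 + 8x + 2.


Reverse power rule on each term:
  ∫ 8x^3 dx = 2x^4
  ∫ -3x^2 dx = -x^3
  ∫ 8x dx = 4x^2
  ∫ 2 dx = 2x
F(x) = 2x^4 - x^3 + 4x^2 + 2x + C


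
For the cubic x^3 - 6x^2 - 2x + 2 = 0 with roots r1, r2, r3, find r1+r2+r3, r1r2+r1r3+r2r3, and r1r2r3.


Monic cubic x^3+bx^2+cx+d=0: sum=-b, pairwise sum=c, product=-d.
b=-6, c=-2, d=2
r1+r2+r3 = 6
r1r2+r1r3+r2r3 = -2
r1r2r3 = -2


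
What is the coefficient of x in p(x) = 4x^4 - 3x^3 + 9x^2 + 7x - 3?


Read off the coefficient of x: 7


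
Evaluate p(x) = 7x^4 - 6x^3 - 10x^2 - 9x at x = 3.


Using direct substitution:
  7 * (3)^4 = 567
  -6 * (3)^3 = -162
  -10 * (3)^2 = -90
  -9 * (3)^1 = -27
  constant: 0
Sum = 567 - 162 - 90 - 27 + 0 = 288


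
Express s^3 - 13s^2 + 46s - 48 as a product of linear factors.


Try integer roots (divisors of -48). s=3: p(3)=0.
Divide out (s - 3): quotient is s^2 - 10s + 16.
Factor the quadratic: (s - 8)(s - 2)
Result: (s - 3)(s - 8)(s - 2)


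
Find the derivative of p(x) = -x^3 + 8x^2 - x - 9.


Apply the power rule term by term:
  d/dx(-x^3) = -3x^2
  d/dx(8x^2) = 16x
  d/dx(-x) = -1
  d/dx(-9) = 0
p'(x) = -3x^2 + 16x - 1


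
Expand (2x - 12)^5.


Expand (2x - 12)^5 by repeated multiplication:
  (2x - 12)^2 = 4x^2 - 48x + 144
  (2x - 12)^3 = 8x^3 - 144x^2 + 864x - 1728
  (2x - 12)^4 = 16x^4 - 384x^3 + 3456x^2 - 13824x + 20736
= 32x^5 - 960x^4 + 11520x^3 - 69120x^2 + 207360x - 248832


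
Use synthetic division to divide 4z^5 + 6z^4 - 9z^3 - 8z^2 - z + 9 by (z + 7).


Synthetic division with c = -7. Coefficients: 4, 6, -9, -8, -1, 9
Bring down 4.
  4 * -7 = -28; -28 + 6 = -22
  -22 * -7 = 154; 154 - 9 = 145
  145 * -7 = -1015; -1015 - 8 = -1023
  -1023 * -7 = 7161; 7161 - 1 = 7160
  7160 * -7 = -50120; -50120 + 9 = -50111
Quotient: 4z^4 - 22z^3 + 145z^2 - 1023z + 7160, Remainder: -50111


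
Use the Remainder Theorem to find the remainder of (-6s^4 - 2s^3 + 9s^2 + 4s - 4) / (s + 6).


By the Remainder Theorem, the remainder equals p(-6):
  -6*(-6)^4 = -7776
  -2*(-6)^3 = 432
  9*(-6)^2 = 324
  4*(-6)^1 = -24
  constant: -4
Sum: -7776 + 432 + 324 - 24 - 4 = -7048
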